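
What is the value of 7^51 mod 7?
0

Repeated squaring. Binary of 51 = 110011.
7^1 ≡ 0 (mod 7); 7^2 ≡ 0 (mod 7); 7^4 ≡ 0 (mod 7); 7^8 ≡ 0 (mod 7); 7^16 ≡ 0 (mod 7); 7^32 ≡ 0 (mod 7)
7^51 = 7^1 × 7^2 × 7^16 × 7^32 ≡ 0 (mod 7)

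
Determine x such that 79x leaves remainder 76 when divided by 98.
x ≡ 94 (mod 98)

gcd(79, 98) = 1, which divides 76, so solutions exist.
Find 79^(-1) mod 98 by the extended Euclidean algorithm:
98 = 1 × 79 + 19  ⟹  19 = (1)·98 + (-1)·79
79 = 4 × 19 + 3  ⟹  3 = (-4)·98 + (5)·79
19 = 6 × 3 + 1  ⟹  1 = (25)·98 + (-31)·79
So (-31)·79 ≡ 1 (mod 98), i.e. 79^(-1) ≡ -31 ≡ 67 (mod 98).
x ≡ 67 × 76 = 5092 ≡ 94 (mod 98).
Check: 79 × 94 = 7426 ≡ 76 (mod 98).
Unique solution: x ≡ 94 (mod 98)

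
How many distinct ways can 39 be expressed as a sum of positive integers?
31185

p(n) counts ways to write n as a sum of positive integers (order ignored).
Euler's pentagonal recurrence: p(k) = p(k-1) + p(k-2) - p(k-5) - p(k-7) + p(k-12) + p(k-15) - ... (offsets j(3j∓1)/2, signs ++--, p(0)=1, p(<0)=0).
DP table for k = 0..38: p(0)=1, p(1)=1, p(2)=2, p(3)=3, p(4)=5, p(5)=7, p(6)=11, p(7)=15, p(8)=22, p(9)=30, p(10)=42, p(11)=56, p(12)=77, p(13)=101, p(14)=135, p(15)=176, p(16)=231, p(17)=297, p(18)=385, p(19)=490, p(20)=627, p(21)=792, p(22)=1002, p(23)=1255, p(24)=1575, p(25)=1958, p(26)=2436, p(27)=3010, p(28)=3718, p(29)=4565, p(30)=5604, p(31)=6842, p(32)=8349, p(33)=10143, p(34)=12310, p(35)=14883, p(36)=17977, p(37)=21637, p(38)=26015.
Final step: p(39) = p(38) + p(37) - p(34) - p(32) + p(27) + p(24) - p(17) - p(13) + p(4)
= 26015 + 21637 - 12310 - 8349 + 3010 + 1575 - 297 - 101 + 5
= 31185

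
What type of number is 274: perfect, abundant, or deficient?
deficient

Proper divisors of 274: sum = 1 + 2 + 137 = 140
Since 140 < 274, 274 is deficient.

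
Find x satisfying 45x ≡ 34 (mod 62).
x ≡ 60 (mod 62)

gcd(45, 62) = 1, which divides 34, so solutions exist.
Find 45^(-1) mod 62 by the extended Euclidean algorithm:
62 = 1 × 45 + 17  ⟹  17 = (1)·62 + (-1)·45
45 = 2 × 17 + 11  ⟹  11 = (-2)·62 + (3)·45
17 = 1 × 11 + 6  ⟹  6 = (3)·62 + (-4)·45
11 = 1 × 6 + 5  ⟹  5 = (-5)·62 + (7)·45
6 = 1 × 5 + 1  ⟹  1 = (8)·62 + (-11)·45
So (-11)·45 ≡ 1 (mod 62), i.e. 45^(-1) ≡ -11 ≡ 51 (mod 62).
x ≡ 51 × 34 = 1734 ≡ 60 (mod 62).
Check: 45 × 60 = 2700 ≡ 34 (mod 62).
Unique solution: x ≡ 60 (mod 62)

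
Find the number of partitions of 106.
384276336

p(n) counts ways to write n as a sum of positive integers (order ignored).
Euler's pentagonal recurrence: p(k) = p(k-1) + p(k-2) - p(k-5) - p(k-7) + p(k-12) + p(k-15) - ... (offsets j(3j∓1)/2, signs ++--, p(0)=1, p(<0)=0).
DP table for k = 0..105: p(0)=1, p(1)=1, p(2)=2, p(3)=3, p(4)=5, p(5)=7, p(6)=11, p(7)=15, p(8)=22, p(9)=30, p(10)=42, p(11)=56, p(12)=77, p(13)=101, p(14)=135, p(15)=176, p(16)=231, p(17)=297, p(18)=385, p(19)=490, p(20)=627, p(21)=792, p(22)=1002, p(23)=1255, p(24)=1575, p(25)=1958, p(26)=2436, p(27)=3010, p(28)=3718, p(29)=4565, p(30)=5604, p(31)=6842, p(32)=8349, p(33)=10143, p(34)=12310, p(35)=14883, p(36)=17977, p(37)=21637, p(38)=26015, p(39)=31185, p(40)=37338, p(41)=44583, p(42)=53174, p(43)=63261, p(44)=75175, p(45)=89134, p(46)=105558, p(47)=124754, p(48)=147273, p(49)=173525, p(50)=204226, p(51)=239943, p(52)=281589, p(53)=329931, p(54)=386155, p(55)=451276, p(56)=526823, p(57)=614154, p(58)=715220, p(59)=831820, p(60)=966467, p(61)=1121505, p(62)=1300156, p(63)=1505499, p(64)=1741630, p(65)=2012558, p(66)=2323520, p(67)=2679689, p(68)=3087735, p(69)=3554345, p(70)=4087968, p(71)=4697205, p(72)=5392783, p(73)=6185689, p(74)=7089500, p(75)=8118264, p(76)=9289091, p(77)=10619863, p(78)=12132164, p(79)=13848650, p(80)=15796476, p(81)=18004327, p(82)=20506255, p(83)=23338469, p(84)=26543660, p(85)=30167357, p(86)=34262962, p(87)=38887673, p(88)=44108109, p(89)=49995925, p(90)=56634173, p(91)=64112359, p(92)=72533807, p(93)=82010177, p(94)=92669720, p(95)=104651419, p(96)=118114304, p(97)=133230930, p(98)=150198136, p(99)=169229875, p(100)=190569292, p(101)=214481126, p(102)=241265379, p(103)=271248950, p(104)=304801365, p(105)=342325709.
Final step: p(106) = p(105) + p(104) - p(101) - p(99) + p(94) + p(91) - p(84) - p(80) + p(71) + p(66) - p(55) - p(49) + p(36) + p(29) - p(14) - p(6)
= 342325709 + 304801365 - 214481126 - 169229875 + 92669720 + 64112359 - 26543660 - 15796476 + 4697205 + 2323520 - 451276 - 173525 + 17977 + 4565 - 135 - 11
= 384276336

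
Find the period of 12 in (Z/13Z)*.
2

13 is prime, so ord(12) divides φ(13) = 12.
Divisors of 12: 1, 2, 3, 4, 6, 12.
Repeated squaring: 12^1 ≡ 12, 12^2 ≡ 1, 12^4 ≡ 1, 12^8 ≡ 1 (mod 13).
Test 12^d mod 13 for each divisor d in increasing order:
12^1 ≡ 12
12^2 ≡ 1  ← first divisor giving 1
The order is 2.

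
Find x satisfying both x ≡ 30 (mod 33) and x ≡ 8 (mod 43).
954

Using Chinese Remainder Theorem:
M = 33 × 43 = 1419
M1 = 43, M2 = 33
y1 = 43^(-1) mod 33 = 10
y2 = 33^(-1) mod 43 = 30
x = (30×43×10 + 8×33×30) mod 1419 = 954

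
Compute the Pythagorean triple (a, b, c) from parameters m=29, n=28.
(57, 1624, 1625)

Euclid's formula: a = m² - n², b = 2mn, c = m² + n²
m = 29, n = 28
a = 29² - 28² = 841 - 784 = 57
b = 2 × 29 × 28 = 1624
c = 29² + 28² = 841 + 784 = 1625
Verification: 57² + 1624² = 3249 + 2637376 = 2640625 = 1625² ✓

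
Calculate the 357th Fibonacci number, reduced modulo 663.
104

Matrix identity: Q^n = [[F_(n+1), F_n], [F_n, F_(n-1)]] with Q = [[1,1],[1,0]].
n = 357 = 101100101₂. Square-and-multiply, entries mod 663:
Q^1 = [[1,1],[1,0]]
Q^2 = (Q^1)² = [[2,1],[1,1]]
Q^5 = (Q^2)²·Q = [[8,5],[5,3]]
Q^11 = (Q^5)²·Q = [[144,89],[89,55]]
Q^22 = (Q^11)² = [[148,473],[473,338]]
Q^44 = (Q^22)² = [[323,480],[480,506]]
Q^89 = (Q^44)²·Q = [[34,577],[577,120]]
Q^178 = (Q^89)² = [[596,16],[16,580]]
Q^357 = (Q^178)²·Q = [[356,104],[104,252]]
F_357 mod 663 = Q^357[0][1] = 104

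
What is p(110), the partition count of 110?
607163746

p(n) counts ways to write n as a sum of positive integers (order ignored).
Euler's pentagonal recurrence: p(k) = p(k-1) + p(k-2) - p(k-5) - p(k-7) + p(k-12) + p(k-15) - ... (offsets j(3j∓1)/2, signs ++--, p(0)=1, p(<0)=0).
DP table for k = 0..109: p(0)=1, p(1)=1, p(2)=2, p(3)=3, p(4)=5, p(5)=7, p(6)=11, p(7)=15, p(8)=22, p(9)=30, p(10)=42, p(11)=56, p(12)=77, p(13)=101, p(14)=135, p(15)=176, p(16)=231, p(17)=297, p(18)=385, p(19)=490, p(20)=627, p(21)=792, p(22)=1002, p(23)=1255, p(24)=1575, p(25)=1958, p(26)=2436, p(27)=3010, p(28)=3718, p(29)=4565, p(30)=5604, p(31)=6842, p(32)=8349, p(33)=10143, p(34)=12310, p(35)=14883, p(36)=17977, p(37)=21637, p(38)=26015, p(39)=31185, p(40)=37338, p(41)=44583, p(42)=53174, p(43)=63261, p(44)=75175, p(45)=89134, p(46)=105558, p(47)=124754, p(48)=147273, p(49)=173525, p(50)=204226, p(51)=239943, p(52)=281589, p(53)=329931, p(54)=386155, p(55)=451276, p(56)=526823, p(57)=614154, p(58)=715220, p(59)=831820, p(60)=966467, p(61)=1121505, p(62)=1300156, p(63)=1505499, p(64)=1741630, p(65)=2012558, p(66)=2323520, p(67)=2679689, p(68)=3087735, p(69)=3554345, p(70)=4087968, p(71)=4697205, p(72)=5392783, p(73)=6185689, p(74)=7089500, p(75)=8118264, p(76)=9289091, p(77)=10619863, p(78)=12132164, p(79)=13848650, p(80)=15796476, p(81)=18004327, p(82)=20506255, p(83)=23338469, p(84)=26543660, p(85)=30167357, p(86)=34262962, p(87)=38887673, p(88)=44108109, p(89)=49995925, p(90)=56634173, p(91)=64112359, p(92)=72533807, p(93)=82010177, p(94)=92669720, p(95)=104651419, p(96)=118114304, p(97)=133230930, p(98)=150198136, p(99)=169229875, p(100)=190569292, p(101)=214481126, p(102)=241265379, p(103)=271248950, p(104)=304801365, p(105)=342325709, p(106)=384276336, p(107)=431149389, p(108)=483502844, p(109)=541946240.
Final step: p(110) = p(109) + p(108) - p(105) - p(103) + p(98) + p(95) - p(88) - p(84) + p(75) + p(70) - p(59) - p(53) + p(40) + p(33) - p(18) - p(10)
= 541946240 + 483502844 - 342325709 - 271248950 + 150198136 + 104651419 - 44108109 - 26543660 + 8118264 + 4087968 - 831820 - 329931 + 37338 + 10143 - 385 - 42
= 607163746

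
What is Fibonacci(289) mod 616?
1

Matrix identity: Q^n = [[F_(n+1), F_n], [F_n, F_(n-1)]] with Q = [[1,1],[1,0]].
n = 289 = 100100001₂. Square-and-multiply, entries mod 616:
Q^1 = [[1,1],[1,0]]
Q^2 = (Q^1)² = [[2,1],[1,1]]
Q^4 = (Q^2)² = [[5,3],[3,2]]
Q^9 = (Q^4)²·Q = [[55,34],[34,21]]
Q^18 = (Q^9)² = [[485,120],[120,365]]
Q^36 = (Q^18)² = [[145,360],[360,401]]
Q^72 = (Q^36)² = [[321,56],[56,265]]
Q^144 = (Q^72)² = [[225,168],[168,57]]
Q^289 = (Q^144)²·Q = [[561,1],[1,560]]
F_289 mod 616 = Q^289[0][1] = 1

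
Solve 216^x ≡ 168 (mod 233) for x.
109

Baby-step giant-step with step n = ⌈√233⌉ = 16.
Baby steps 216^j mod 233 (j:value) for j=0..15: 0:1, 1:216, 2:56, 3:213, 4:107, 5:45, 6:167, 7:190, 8:32, 9:155, 10:161, 11:59, 12:162, 13:42, 14:218, 15:22.
Giant-step multiplier: 216^(-16) ≡ 216^(232-16) = 216^216 ≡ 38 (mod 233).
Giant steps γ_i = 168·38^i mod 233: γ_0=168, γ_1=93, γ_2=39, γ_3=84, γ_4=163, γ_5=136, γ_6=42 (in table at j=13).
x = i·n + j = 6·16 + 13 = 109.
Check: 216^109 ≡ 168 (mod 233).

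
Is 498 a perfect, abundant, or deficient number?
abundant

Proper divisors of 498: sum = 1 + 2 + 3 + 6 + 83 + 166 + 249 = 510
Since 510 > 498, 498 is abundant.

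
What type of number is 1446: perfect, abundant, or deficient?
abundant

Proper divisors of 1446: sum = 1 + 2 + 3 + 6 + 241 + 482 + 723 = 1458
Since 1458 > 1446, 1446 is abundant.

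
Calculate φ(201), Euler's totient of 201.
132

201 = 3 × 67
φ(n) = n × ∏(1 - 1/p) for each prime p dividing n
φ(201) = 201 × (1 - 1/3) × (1 - 1/67) = 132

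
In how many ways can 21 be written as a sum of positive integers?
792

p(n) counts ways to write n as a sum of positive integers (order ignored).
Euler's pentagonal recurrence: p(k) = p(k-1) + p(k-2) - p(k-5) - p(k-7) + p(k-12) + p(k-15) - ... (offsets j(3j∓1)/2, signs ++--, p(0)=1, p(<0)=0).
DP table for k = 0..20: p(0)=1, p(1)=1, p(2)=2, p(3)=3, p(4)=5, p(5)=7, p(6)=11, p(7)=15, p(8)=22, p(9)=30, p(10)=42, p(11)=56, p(12)=77, p(13)=101, p(14)=135, p(15)=176, p(16)=231, p(17)=297, p(18)=385, p(19)=490, p(20)=627.
Final step: p(21) = p(20) + p(19) - p(16) - p(14) + p(9) + p(6)
= 627 + 490 - 231 - 135 + 30 + 11
= 792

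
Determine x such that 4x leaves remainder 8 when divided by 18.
x ≡ 2 (mod 9)

gcd(4, 18) = 2, which divides 8, so solutions exist.
Divide through by 2: 2x ≡ 4 (mod 9).
Find 2^(-1) mod 9 by the extended Euclidean algorithm:
9 = 4 × 2 + 1  ⟹  1 = (1)·9 + (-4)·2
So (-4)·2 ≡ 1 (mod 9), i.e. 2^(-1) ≡ -4 ≡ 5 (mod 9).
x ≡ 5 × 4 = 20 ≡ 2 (mod 9).
Check: 4 × 2 = 8 ≡ 8 (mod 18).
x ≡ 2 (mod 9), giving 2 solutions mod 18.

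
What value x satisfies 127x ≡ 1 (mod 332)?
183

gcd(127, 332) = 1, so the inverse exists.
Extended Euclidean algorithm on (332, 127):
332 = 2 × 127 + 78  ⟹  78 = (1)·332 + (-2)·127
127 = 1 × 78 + 49  ⟹  49 = (-1)·332 + (3)·127
78 = 1 × 49 + 29  ⟹  29 = (2)·332 + (-5)·127
49 = 1 × 29 + 20  ⟹  20 = (-3)·332 + (8)·127
29 = 1 × 20 + 9  ⟹  9 = (5)·332 + (-13)·127
20 = 2 × 9 + 2  ⟹  2 = (-13)·332 + (34)·127
9 = 4 × 2 + 1  ⟹  1 = (57)·332 + (-149)·127
So (-149)·127 ≡ 1 (mod 332), i.e. 127^(-1) ≡ -149 ≡ 183 (mod 332).
Check: 127 × 183 = 23241 ≡ 1 (mod 332)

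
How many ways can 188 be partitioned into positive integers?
1398341745571

p(n) counts ways to write n as a sum of positive integers (order ignored).
Euler's pentagonal recurrence: p(k) = p(k-1) + p(k-2) - p(k-5) - p(k-7) + p(k-12) + p(k-15) - ... (offsets j(3j∓1)/2, signs ++--, p(0)=1, p(<0)=0).
DP table for k = 0..187: p(0)=1, p(1)=1, p(2)=2, p(3)=3, p(4)=5, p(5)=7, p(6)=11, p(7)=15, p(8)=22, p(9)=30, p(10)=42, p(11)=56, p(12)=77, p(13)=101, p(14)=135, p(15)=176, p(16)=231, p(17)=297, p(18)=385, p(19)=490, p(20)=627, p(21)=792, p(22)=1002, p(23)=1255, p(24)=1575, p(25)=1958, p(26)=2436, p(27)=3010, p(28)=3718, p(29)=4565, p(30)=5604, p(31)=6842, p(32)=8349, p(33)=10143, p(34)=12310, p(35)=14883, p(36)=17977, p(37)=21637, p(38)=26015, p(39)=31185, p(40)=37338, p(41)=44583, p(42)=53174, p(43)=63261, p(44)=75175, p(45)=89134, p(46)=105558, p(47)=124754, p(48)=147273, p(49)=173525, p(50)=204226, p(51)=239943, p(52)=281589, p(53)=329931, p(54)=386155, p(55)=451276, p(56)=526823, p(57)=614154, p(58)=715220, p(59)=831820, p(60)=966467, p(61)=1121505, p(62)=1300156, p(63)=1505499, p(64)=1741630, p(65)=2012558, p(66)=2323520, p(67)=2679689, p(68)=3087735, p(69)=3554345, p(70)=4087968, p(71)=4697205, p(72)=5392783, p(73)=6185689, p(74)=7089500, p(75)=8118264, p(76)=9289091, p(77)=10619863, p(78)=12132164, p(79)=13848650, p(80)=15796476, p(81)=18004327, p(82)=20506255, p(83)=23338469, p(84)=26543660, p(85)=30167357, p(86)=34262962, p(87)=38887673, p(88)=44108109, p(89)=49995925, p(90)=56634173, p(91)=64112359, p(92)=72533807, p(93)=82010177, p(94)=92669720, p(95)=104651419, p(96)=118114304, p(97)=133230930, p(98)=150198136, p(99)=169229875, p(100)=190569292, p(101)=214481126, p(102)=241265379, p(103)=271248950, p(104)=304801365, p(105)=342325709, p(106)=384276336, p(107)=431149389, p(108)=483502844, p(109)=541946240, p(110)=607163746, p(111)=679903203, p(112)=761002156, p(113)=851376628, p(114)=952050665, p(115)=1064144451, p(116)=1188908248, p(117)=1327710076, p(118)=1482074143, p(119)=1653668665, p(120)=1844349560, p(121)=2056148051, p(122)=2291320912, p(123)=2552338241, p(124)=2841940500, p(125)=3163127352, p(126)=3519222692, p(127)=3913864295, p(128)=4351078600, p(129)=4835271870, p(130)=5371315400, p(131)=5964539504, p(132)=6620830889, p(133)=7346629512, p(134)=8149040695, p(135)=9035836076, p(136)=10015581680, p(137)=11097645016, p(138)=12292341831, p(139)=13610949895, p(140)=15065878135, p(141)=16670689208, p(142)=18440293320, p(143)=20390982757, p(144)=22540654445, p(145)=24908858009, p(146)=27517052599, p(147)=30388671978, p(148)=33549419497, p(149)=37027355200, p(150)=40853235313, p(151)=45060624582, p(152)=49686288421, p(153)=54770336324, p(154)=60356673280, p(155)=66493182097, p(156)=73232243759, p(157)=80630964769, p(158)=88751778802, p(159)=97662728555, p(160)=107438159466, p(161)=118159068427, p(162)=129913904637, p(163)=142798995930, p(164)=156919475295, p(165)=172389800255, p(166)=189334822579, p(167)=207890420102, p(168)=228204732751, p(169)=250438925115, p(170)=274768617130, p(171)=301384802048, p(172)=330495499613, p(173)=362326859895, p(174)=397125074750, p(175)=435157697830, p(176)=476715857290, p(177)=522115831195, p(178)=571701605655, p(179)=625846753120, p(180)=684957390936, p(181)=749474411781, p(182)=819876908323, p(183)=896684817527, p(184)=980462880430, p(185)=1071823774337, p(186)=1171432692373, p(187)=1280011042268.
Final step: p(188) = p(187) + p(186) - p(183) - p(181) + p(176) + p(173) - p(166) - p(162) + p(153) + p(148) - p(137) - p(131) + p(118) + p(111) - p(96) - p(88) + p(71) + p(62) - p(43) - p(33) + p(12) + p(1)
= 1280011042268 + 1171432692373 - 896684817527 - 749474411781 + 476715857290 + 362326859895 - 189334822579 - 129913904637 + 54770336324 + 33549419497 - 11097645016 - 5964539504 + 1482074143 + 679903203 - 118114304 - 44108109 + 4697205 + 1300156 - 63261 - 10143 + 77 + 1
= 1398341745571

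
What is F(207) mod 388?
186

Matrix identity: Q^n = [[F_(n+1), F_n], [F_n, F_(n-1)]] with Q = [[1,1],[1,0]].
n = 207 = 11001111₂. Square-and-multiply, entries mod 388:
Q^1 = [[1,1],[1,0]]
Q^3 = (Q^1)²·Q = [[3,2],[2,1]]
Q^6 = (Q^3)² = [[13,8],[8,5]]
Q^12 = (Q^6)² = [[233,144],[144,89]]
Q^25 = (Q^12)²·Q = [[337,141],[141,196]]
Q^51 = (Q^25)²·Q = [[247,366],[366,269]]
Q^103 = (Q^51)²·Q = [[89,189],[189,288]]
Q^207 = (Q^103)²·Q = [[47,186],[186,249]]
F_207 mod 388 = Q^207[0][1] = 186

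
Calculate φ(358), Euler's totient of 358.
178

358 = 2 × 179
φ(n) = n × ∏(1 - 1/p) for each prime p dividing n
φ(358) = 358 × (1 - 1/2) × (1 - 1/179) = 178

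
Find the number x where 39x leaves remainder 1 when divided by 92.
59

gcd(39, 92) = 1, so the inverse exists.
Extended Euclidean algorithm on (92, 39):
92 = 2 × 39 + 14  ⟹  14 = (1)·92 + (-2)·39
39 = 2 × 14 + 11  ⟹  11 = (-2)·92 + (5)·39
14 = 1 × 11 + 3  ⟹  3 = (3)·92 + (-7)·39
11 = 3 × 3 + 2  ⟹  2 = (-11)·92 + (26)·39
3 = 1 × 2 + 1  ⟹  1 = (14)·92 + (-33)·39
So (-33)·39 ≡ 1 (mod 92), i.e. 39^(-1) ≡ -33 ≡ 59 (mod 92).
Check: 39 × 59 = 2301 ≡ 1 (mod 92)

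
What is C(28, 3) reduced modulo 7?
0

Using Lucas' theorem:
Write n=28 and k=3 in base 7:
n in base 7: [4, 0]
k in base 7: [0, 3]
C(28,3) mod 7 = ∏ C(n_i, k_i) mod 7
Digit binomials (mod 7): C(4,0) = 1; C(0,3) = 0 (k_i > n_i)
Product: 1 × 0 = 0 ≡ 0 (mod 7)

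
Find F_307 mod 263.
47

Matrix identity: Q^n = [[F_(n+1), F_n], [F_n, F_(n-1)]] with Q = [[1,1],[1,0]].
n = 307 = 100110011₂. Square-and-multiply, entries mod 263:
Q^1 = [[1,1],[1,0]]
Q^2 = (Q^1)² = [[2,1],[1,1]]
Q^4 = (Q^2)² = [[5,3],[3,2]]
Q^9 = (Q^4)²·Q = [[55,34],[34,21]]
Q^19 = (Q^9)²·Q = [[190,236],[236,217]]
Q^38 = (Q^19)² = [[9,57],[57,215]]
Q^76 = (Q^38)² = [[174,144],[144,30]]
Q^153 = (Q^76)²·Q = [[173,253],[253,183]]
Q^307 = (Q^153)²·Q = [[169,47],[47,122]]
F_307 mod 263 = Q^307[0][1] = 47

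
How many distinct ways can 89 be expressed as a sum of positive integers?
49995925

p(n) counts ways to write n as a sum of positive integers (order ignored).
Euler's pentagonal recurrence: p(k) = p(k-1) + p(k-2) - p(k-5) - p(k-7) + p(k-12) + p(k-15) - ... (offsets j(3j∓1)/2, signs ++--, p(0)=1, p(<0)=0).
DP table for k = 0..88: p(0)=1, p(1)=1, p(2)=2, p(3)=3, p(4)=5, p(5)=7, p(6)=11, p(7)=15, p(8)=22, p(9)=30, p(10)=42, p(11)=56, p(12)=77, p(13)=101, p(14)=135, p(15)=176, p(16)=231, p(17)=297, p(18)=385, p(19)=490, p(20)=627, p(21)=792, p(22)=1002, p(23)=1255, p(24)=1575, p(25)=1958, p(26)=2436, p(27)=3010, p(28)=3718, p(29)=4565, p(30)=5604, p(31)=6842, p(32)=8349, p(33)=10143, p(34)=12310, p(35)=14883, p(36)=17977, p(37)=21637, p(38)=26015, p(39)=31185, p(40)=37338, p(41)=44583, p(42)=53174, p(43)=63261, p(44)=75175, p(45)=89134, p(46)=105558, p(47)=124754, p(48)=147273, p(49)=173525, p(50)=204226, p(51)=239943, p(52)=281589, p(53)=329931, p(54)=386155, p(55)=451276, p(56)=526823, p(57)=614154, p(58)=715220, p(59)=831820, p(60)=966467, p(61)=1121505, p(62)=1300156, p(63)=1505499, p(64)=1741630, p(65)=2012558, p(66)=2323520, p(67)=2679689, p(68)=3087735, p(69)=3554345, p(70)=4087968, p(71)=4697205, p(72)=5392783, p(73)=6185689, p(74)=7089500, p(75)=8118264, p(76)=9289091, p(77)=10619863, p(78)=12132164, p(79)=13848650, p(80)=15796476, p(81)=18004327, p(82)=20506255, p(83)=23338469, p(84)=26543660, p(85)=30167357, p(86)=34262962, p(87)=38887673, p(88)=44108109.
Final step: p(89) = p(88) + p(87) - p(84) - p(82) + p(77) + p(74) - p(67) - p(63) + p(54) + p(49) - p(38) - p(32) + p(19) + p(12)
= 44108109 + 38887673 - 26543660 - 20506255 + 10619863 + 7089500 - 2679689 - 1505499 + 386155 + 173525 - 26015 - 8349 + 490 + 77
= 49995925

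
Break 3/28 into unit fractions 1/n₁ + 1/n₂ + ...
1/10 + 1/140

Greedy algorithm:
3/28: ceiling(28/3) = 10, use 1/10
1/140: ceiling(140/1) = 140, use 1/140
Result: 3/28 = 1/10 + 1/140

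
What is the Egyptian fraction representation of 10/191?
1/20 + 1/425 + 1/324700

Greedy algorithm:
10/191: ceiling(191/10) = 20, use 1/20
9/3820: ceiling(3820/9) = 425, use 1/425
1/324700: ceiling(324700/1) = 324700, use 1/324700
Result: 10/191 = 1/20 + 1/425 + 1/324700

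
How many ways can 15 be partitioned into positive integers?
176

p(n) counts ways to write n as a sum of positive integers (order ignored).
Euler's pentagonal recurrence: p(k) = p(k-1) + p(k-2) - p(k-5) - p(k-7) + p(k-12) + p(k-15) - ... (offsets j(3j∓1)/2, signs ++--, p(0)=1, p(<0)=0).
DP table for k = 0..14: p(0)=1, p(1)=1, p(2)=2, p(3)=3, p(4)=5, p(5)=7, p(6)=11, p(7)=15, p(8)=22, p(9)=30, p(10)=42, p(11)=56, p(12)=77, p(13)=101, p(14)=135.
Final step: p(15) = p(14) + p(13) - p(10) - p(8) + p(3) + p(0)
= 135 + 101 - 42 - 22 + 3 + 1
= 176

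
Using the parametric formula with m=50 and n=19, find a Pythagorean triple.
(2139, 1900, 2861)

Euclid's formula: a = m² - n², b = 2mn, c = m² + n²
m = 50, n = 19
a = 50² - 19² = 2500 - 361 = 2139
b = 2 × 50 × 19 = 1900
c = 50² + 19² = 2500 + 361 = 2861
Verification: 2139² + 1900² = 4575321 + 3610000 = 8185321 = 2861² ✓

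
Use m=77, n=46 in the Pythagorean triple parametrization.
(3813, 7084, 8045)

Euclid's formula: a = m² - n², b = 2mn, c = m² + n²
m = 77, n = 46
a = 77² - 46² = 5929 - 2116 = 3813
b = 2 × 77 × 46 = 7084
c = 77² + 46² = 5929 + 2116 = 8045
Verification: 3813² + 7084² = 14538969 + 50183056 = 64722025 = 8045² ✓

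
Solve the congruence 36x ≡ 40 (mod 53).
x ≡ 7 (mod 53)

gcd(36, 53) = 1, which divides 40, so solutions exist.
Find 36^(-1) mod 53 by the extended Euclidean algorithm:
53 = 1 × 36 + 17  ⟹  17 = (1)·53 + (-1)·36
36 = 2 × 17 + 2  ⟹  2 = (-2)·53 + (3)·36
17 = 8 × 2 + 1  ⟹  1 = (17)·53 + (-25)·36
So (-25)·36 ≡ 1 (mod 53), i.e. 36^(-1) ≡ -25 ≡ 28 (mod 53).
x ≡ 28 × 40 = 1120 ≡ 7 (mod 53).
Check: 36 × 7 = 252 ≡ 40 (mod 53).
Unique solution: x ≡ 7 (mod 53)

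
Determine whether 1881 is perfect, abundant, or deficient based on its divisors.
deficient

Proper divisors of 1881: sum = 1 + 3 + 9 + 11 + 19 + 33 + 57 + 99 + 171 + 209 + 627 = 1239
Since 1239 < 1881, 1881 is deficient.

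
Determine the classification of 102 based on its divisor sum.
abundant

Proper divisors of 102: sum = 1 + 2 + 3 + 6 + 17 + 34 + 51 = 114
Since 114 > 102, 102 is abundant.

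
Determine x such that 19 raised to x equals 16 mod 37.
32

Baby-step giant-step with step n = ⌈√37⌉ = 7.
Baby steps 19^j mod 37 (j:value) for j=0..6: 0:1, 1:19, 2:28, 3:14, 4:7, 5:22, 6:11.
Giant-step multiplier: 19^(-7) ≡ 19^(36-7) = 19^29 ≡ 17 (mod 37).
Giant steps γ_i = 16·17^i mod 37: γ_0=16, γ_1=13, γ_2=36, γ_3=20, γ_4=7 (in table at j=4).
x = i·n + j = 4·7 + 4 = 32.
Check: 19^32 ≡ 16 (mod 37).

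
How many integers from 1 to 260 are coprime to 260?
96

260 = 2^2 × 5 × 13
φ(n) = n × ∏(1 - 1/p) for each prime p dividing n
φ(260) = 260 × (1 - 1/2) × (1 - 1/5) × (1 - 1/13) = 96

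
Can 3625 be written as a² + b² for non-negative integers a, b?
5² + 60² (a=5, b=60)

Factorization: 3625 = 5^3 × 29
By Fermat: n is sum of two squares iff every prime p ≡ 3 (mod 4) appears to even power.
All primes ≡ 3 (mod 4) appear to even power.
Search a = 0, 1, 2, … for 3625 - a² a perfect square: first hit at a = 5: 3625 - 25 = 3600 = 60².
3625 = 5² + 60² = 25 + 3600 ✓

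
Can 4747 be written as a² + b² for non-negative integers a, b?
Not possible

Factorization: 4747 = 47 × 101
By Fermat: n is sum of two squares iff every prime p ≡ 3 (mod 4) appears to even power.
Prime(s) ≡ 3 (mod 4) with odd exponent: [(47, 1)]
Therefore 4747 cannot be expressed as a² + b².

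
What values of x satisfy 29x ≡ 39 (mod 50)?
x ≡ 41 (mod 50)

gcd(29, 50) = 1, which divides 39, so solutions exist.
Find 29^(-1) mod 50 by the extended Euclidean algorithm:
50 = 1 × 29 + 21  ⟹  21 = (1)·50 + (-1)·29
29 = 1 × 21 + 8  ⟹  8 = (-1)·50 + (2)·29
21 = 2 × 8 + 5  ⟹  5 = (3)·50 + (-5)·29
8 = 1 × 5 + 3  ⟹  3 = (-4)·50 + (7)·29
5 = 1 × 3 + 2  ⟹  2 = (7)·50 + (-12)·29
3 = 1 × 2 + 1  ⟹  1 = (-11)·50 + (19)·29
So (19)·29 ≡ 1 (mod 50), i.e. 29^(-1) ≡ 19 (mod 50).
x ≡ 19 × 39 = 741 ≡ 41 (mod 50).
Check: 29 × 41 = 1189 ≡ 39 (mod 50).
Unique solution: x ≡ 41 (mod 50)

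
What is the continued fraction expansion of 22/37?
[0; 1, 1, 2, 7]

Euclidean algorithm steps:
22 = 0 × 37 + 22
37 = 1 × 22 + 15
22 = 1 × 15 + 7
15 = 2 × 7 + 1
7 = 7 × 1 + 0
Continued fraction: [0; 1, 1, 2, 7]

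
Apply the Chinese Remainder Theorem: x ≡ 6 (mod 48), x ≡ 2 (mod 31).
870

Using Chinese Remainder Theorem:
M = 48 × 31 = 1488
M1 = 31, M2 = 48
y1 = 31^(-1) mod 48 = 31
y2 = 48^(-1) mod 31 = 11
x = (6×31×31 + 2×48×11) mod 1488 = 870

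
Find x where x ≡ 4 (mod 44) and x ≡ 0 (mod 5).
180

Using Chinese Remainder Theorem:
M = 44 × 5 = 220
M1 = 5, M2 = 44
y1 = 5^(-1) mod 44 = 9
y2 = 44^(-1) mod 5 = 4
x = (4×5×9 + 0×44×4) mod 220 = 180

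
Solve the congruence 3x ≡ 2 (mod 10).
x ≡ 4 (mod 10)

gcd(3, 10) = 1, which divides 2, so solutions exist.
Find 3^(-1) mod 10 by the extended Euclidean algorithm:
10 = 3 × 3 + 1  ⟹  1 = (1)·10 + (-3)·3
So (-3)·3 ≡ 1 (mod 10), i.e. 3^(-1) ≡ -3 ≡ 7 (mod 10).
x ≡ 7 × 2 = 14 ≡ 4 (mod 10).
Check: 3 × 4 = 12 ≡ 2 (mod 10).
Unique solution: x ≡ 4 (mod 10)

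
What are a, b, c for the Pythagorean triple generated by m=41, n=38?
(237, 3116, 3125)

Euclid's formula: a = m² - n², b = 2mn, c = m² + n²
m = 41, n = 38
a = 41² - 38² = 1681 - 1444 = 237
b = 2 × 41 × 38 = 3116
c = 41² + 38² = 1681 + 1444 = 3125
Verification: 237² + 3116² = 56169 + 9709456 = 9765625 = 3125² ✓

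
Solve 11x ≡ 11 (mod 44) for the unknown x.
x ≡ 1 (mod 4)

gcd(11, 44) = 11, which divides 11, so solutions exist.
Divide through by 11: x ≡ 1 (mod 4).
The coefficient of x is now 1, so x ≡ 1 (mod 4).
Check: 11 × 1 = 11 ≡ 11 (mod 44).
x ≡ 1 (mod 4), giving 11 solutions mod 44.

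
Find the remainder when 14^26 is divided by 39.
1

Repeated squaring. Binary of 26 = 11010.
14^1 ≡ 14 (mod 39); 14^2 ≡ 1 (mod 39); 14^4 ≡ 1 (mod 39); 14^8 ≡ 1 (mod 39); 14^16 ≡ 1 (mod 39)
14^26 = 14^2 × 14^8 × 14^16 ≡ 1 (mod 39)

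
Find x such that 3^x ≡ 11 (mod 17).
7

Baby-step giant-step with step n = ⌈√17⌉ = 5.
Baby steps 3^j mod 17 (j:value) for j=0..4: 0:1, 1:3, 2:9, 3:10, 4:13.
Giant-step multiplier: 3^(-5) ≡ 3^(16-5) = 3^11 ≡ 7 (mod 17).
Giant steps γ_i = 11·7^i mod 17: γ_0=11, γ_1=9 (in table at j=2).
x = i·n + j = 1·5 + 2 = 7.
Check: 3^7 ≡ 11 (mod 17).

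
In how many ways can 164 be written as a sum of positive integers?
156919475295

p(n) counts ways to write n as a sum of positive integers (order ignored).
Euler's pentagonal recurrence: p(k) = p(k-1) + p(k-2) - p(k-5) - p(k-7) + p(k-12) + p(k-15) - ... (offsets j(3j∓1)/2, signs ++--, p(0)=1, p(<0)=0).
DP table for k = 0..163: p(0)=1, p(1)=1, p(2)=2, p(3)=3, p(4)=5, p(5)=7, p(6)=11, p(7)=15, p(8)=22, p(9)=30, p(10)=42, p(11)=56, p(12)=77, p(13)=101, p(14)=135, p(15)=176, p(16)=231, p(17)=297, p(18)=385, p(19)=490, p(20)=627, p(21)=792, p(22)=1002, p(23)=1255, p(24)=1575, p(25)=1958, p(26)=2436, p(27)=3010, p(28)=3718, p(29)=4565, p(30)=5604, p(31)=6842, p(32)=8349, p(33)=10143, p(34)=12310, p(35)=14883, p(36)=17977, p(37)=21637, p(38)=26015, p(39)=31185, p(40)=37338, p(41)=44583, p(42)=53174, p(43)=63261, p(44)=75175, p(45)=89134, p(46)=105558, p(47)=124754, p(48)=147273, p(49)=173525, p(50)=204226, p(51)=239943, p(52)=281589, p(53)=329931, p(54)=386155, p(55)=451276, p(56)=526823, p(57)=614154, p(58)=715220, p(59)=831820, p(60)=966467, p(61)=1121505, p(62)=1300156, p(63)=1505499, p(64)=1741630, p(65)=2012558, p(66)=2323520, p(67)=2679689, p(68)=3087735, p(69)=3554345, p(70)=4087968, p(71)=4697205, p(72)=5392783, p(73)=6185689, p(74)=7089500, p(75)=8118264, p(76)=9289091, p(77)=10619863, p(78)=12132164, p(79)=13848650, p(80)=15796476, p(81)=18004327, p(82)=20506255, p(83)=23338469, p(84)=26543660, p(85)=30167357, p(86)=34262962, p(87)=38887673, p(88)=44108109, p(89)=49995925, p(90)=56634173, p(91)=64112359, p(92)=72533807, p(93)=82010177, p(94)=92669720, p(95)=104651419, p(96)=118114304, p(97)=133230930, p(98)=150198136, p(99)=169229875, p(100)=190569292, p(101)=214481126, p(102)=241265379, p(103)=271248950, p(104)=304801365, p(105)=342325709, p(106)=384276336, p(107)=431149389, p(108)=483502844, p(109)=541946240, p(110)=607163746, p(111)=679903203, p(112)=761002156, p(113)=851376628, p(114)=952050665, p(115)=1064144451, p(116)=1188908248, p(117)=1327710076, p(118)=1482074143, p(119)=1653668665, p(120)=1844349560, p(121)=2056148051, p(122)=2291320912, p(123)=2552338241, p(124)=2841940500, p(125)=3163127352, p(126)=3519222692, p(127)=3913864295, p(128)=4351078600, p(129)=4835271870, p(130)=5371315400, p(131)=5964539504, p(132)=6620830889, p(133)=7346629512, p(134)=8149040695, p(135)=9035836076, p(136)=10015581680, p(137)=11097645016, p(138)=12292341831, p(139)=13610949895, p(140)=15065878135, p(141)=16670689208, p(142)=18440293320, p(143)=20390982757, p(144)=22540654445, p(145)=24908858009, p(146)=27517052599, p(147)=30388671978, p(148)=33549419497, p(149)=37027355200, p(150)=40853235313, p(151)=45060624582, p(152)=49686288421, p(153)=54770336324, p(154)=60356673280, p(155)=66493182097, p(156)=73232243759, p(157)=80630964769, p(158)=88751778802, p(159)=97662728555, p(160)=107438159466, p(161)=118159068427, p(162)=129913904637, p(163)=142798995930.
Final step: p(164) = p(163) + p(162) - p(159) - p(157) + p(152) + p(149) - p(142) - p(138) + p(129) + p(124) - p(113) - p(107) + p(94) + p(87) - p(72) - p(64) + p(47) + p(38) - p(19) - p(9)
= 142798995930 + 129913904637 - 97662728555 - 80630964769 + 49686288421 + 37027355200 - 18440293320 - 12292341831 + 4835271870 + 2841940500 - 851376628 - 431149389 + 92669720 + 38887673 - 5392783 - 1741630 + 124754 + 26015 - 490 - 30
= 156919475295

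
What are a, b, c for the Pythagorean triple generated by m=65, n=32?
(3201, 4160, 5249)

Euclid's formula: a = m² - n², b = 2mn, c = m² + n²
m = 65, n = 32
a = 65² - 32² = 4225 - 1024 = 3201
b = 2 × 65 × 32 = 4160
c = 65² + 32² = 4225 + 1024 = 5249
Verification: 3201² + 4160² = 10246401 + 17305600 = 27552001 = 5249² ✓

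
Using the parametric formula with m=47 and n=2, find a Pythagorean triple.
(2205, 188, 2213)

Euclid's formula: a = m² - n², b = 2mn, c = m² + n²
m = 47, n = 2
a = 47² - 2² = 2209 - 4 = 2205
b = 2 × 47 × 2 = 188
c = 47² + 2² = 2209 + 4 = 2213
Verification: 2205² + 188² = 4862025 + 35344 = 4897369 = 2213² ✓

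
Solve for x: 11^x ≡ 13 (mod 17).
12

Baby-step giant-step with step n = ⌈√17⌉ = 5.
Baby steps 11^j mod 17 (j:value) for j=0..4: 0:1, 1:11, 2:2, 3:5, 4:4.
Giant-step multiplier: 11^(-5) ≡ 11^(16-5) = 11^11 ≡ 12 (mod 17).
Giant steps γ_i = 13·12^i mod 17: γ_0=13, γ_1=3, γ_2=2 (in table at j=2).
x = i·n + j = 2·5 + 2 = 12.
Check: 11^12 ≡ 13 (mod 17).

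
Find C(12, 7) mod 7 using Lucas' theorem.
1

Using Lucas' theorem:
Write n=12 and k=7 in base 7:
n in base 7: [1, 5]
k in base 7: [1, 0]
C(12,7) mod 7 = ∏ C(n_i, k_i) mod 7
Digit binomials (mod 7): C(1,1) = 1; C(5,0) = 1
Product: 1 × 1 = 1 ≡ 1 (mod 7)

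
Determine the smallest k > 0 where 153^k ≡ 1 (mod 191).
19

191 is prime, so ord(153) divides φ(191) = 190.
Divisors of 190: 1, 2, 5, 10, 19, 38, 95, 190.
Repeated squaring: 153^1 ≡ 153, 153^2 ≡ 107, 153^4 ≡ 180, 153^8 ≡ 121, 153^16 ≡ 125, 153^32 ≡ 154, 153^64 ≡ 32, 153^128 ≡ 69 (mod 191).
Test 153^d mod 191 for each divisor d in increasing order:
153^1 ≡ 153
153^2 ≡ 107
153^5 = 153^4·153^1 ≡ 36
153^10 = 153^8·153^2 ≡ 150
153^19 = 153^16·153^2·153^1 ≡ 1  ← first divisor giving 1
The order is 19.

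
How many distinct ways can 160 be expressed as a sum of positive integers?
107438159466

p(n) counts ways to write n as a sum of positive integers (order ignored).
Euler's pentagonal recurrence: p(k) = p(k-1) + p(k-2) - p(k-5) - p(k-7) + p(k-12) + p(k-15) - ... (offsets j(3j∓1)/2, signs ++--, p(0)=1, p(<0)=0).
DP table for k = 0..159: p(0)=1, p(1)=1, p(2)=2, p(3)=3, p(4)=5, p(5)=7, p(6)=11, p(7)=15, p(8)=22, p(9)=30, p(10)=42, p(11)=56, p(12)=77, p(13)=101, p(14)=135, p(15)=176, p(16)=231, p(17)=297, p(18)=385, p(19)=490, p(20)=627, p(21)=792, p(22)=1002, p(23)=1255, p(24)=1575, p(25)=1958, p(26)=2436, p(27)=3010, p(28)=3718, p(29)=4565, p(30)=5604, p(31)=6842, p(32)=8349, p(33)=10143, p(34)=12310, p(35)=14883, p(36)=17977, p(37)=21637, p(38)=26015, p(39)=31185, p(40)=37338, p(41)=44583, p(42)=53174, p(43)=63261, p(44)=75175, p(45)=89134, p(46)=105558, p(47)=124754, p(48)=147273, p(49)=173525, p(50)=204226, p(51)=239943, p(52)=281589, p(53)=329931, p(54)=386155, p(55)=451276, p(56)=526823, p(57)=614154, p(58)=715220, p(59)=831820, p(60)=966467, p(61)=1121505, p(62)=1300156, p(63)=1505499, p(64)=1741630, p(65)=2012558, p(66)=2323520, p(67)=2679689, p(68)=3087735, p(69)=3554345, p(70)=4087968, p(71)=4697205, p(72)=5392783, p(73)=6185689, p(74)=7089500, p(75)=8118264, p(76)=9289091, p(77)=10619863, p(78)=12132164, p(79)=13848650, p(80)=15796476, p(81)=18004327, p(82)=20506255, p(83)=23338469, p(84)=26543660, p(85)=30167357, p(86)=34262962, p(87)=38887673, p(88)=44108109, p(89)=49995925, p(90)=56634173, p(91)=64112359, p(92)=72533807, p(93)=82010177, p(94)=92669720, p(95)=104651419, p(96)=118114304, p(97)=133230930, p(98)=150198136, p(99)=169229875, p(100)=190569292, p(101)=214481126, p(102)=241265379, p(103)=271248950, p(104)=304801365, p(105)=342325709, p(106)=384276336, p(107)=431149389, p(108)=483502844, p(109)=541946240, p(110)=607163746, p(111)=679903203, p(112)=761002156, p(113)=851376628, p(114)=952050665, p(115)=1064144451, p(116)=1188908248, p(117)=1327710076, p(118)=1482074143, p(119)=1653668665, p(120)=1844349560, p(121)=2056148051, p(122)=2291320912, p(123)=2552338241, p(124)=2841940500, p(125)=3163127352, p(126)=3519222692, p(127)=3913864295, p(128)=4351078600, p(129)=4835271870, p(130)=5371315400, p(131)=5964539504, p(132)=6620830889, p(133)=7346629512, p(134)=8149040695, p(135)=9035836076, p(136)=10015581680, p(137)=11097645016, p(138)=12292341831, p(139)=13610949895, p(140)=15065878135, p(141)=16670689208, p(142)=18440293320, p(143)=20390982757, p(144)=22540654445, p(145)=24908858009, p(146)=27517052599, p(147)=30388671978, p(148)=33549419497, p(149)=37027355200, p(150)=40853235313, p(151)=45060624582, p(152)=49686288421, p(153)=54770336324, p(154)=60356673280, p(155)=66493182097, p(156)=73232243759, p(157)=80630964769, p(158)=88751778802, p(159)=97662728555.
Final step: p(160) = p(159) + p(158) - p(155) - p(153) + p(148) + p(145) - p(138) - p(134) + p(125) + p(120) - p(109) - p(103) + p(90) + p(83) - p(68) - p(60) + p(43) + p(34) - p(15) - p(5)
= 97662728555 + 88751778802 - 66493182097 - 54770336324 + 33549419497 + 24908858009 - 12292341831 - 8149040695 + 3163127352 + 1844349560 - 541946240 - 271248950 + 56634173 + 23338469 - 3087735 - 966467 + 63261 + 12310 - 176 - 7
= 107438159466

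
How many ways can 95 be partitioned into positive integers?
104651419

p(n) counts ways to write n as a sum of positive integers (order ignored).
Euler's pentagonal recurrence: p(k) = p(k-1) + p(k-2) - p(k-5) - p(k-7) + p(k-12) + p(k-15) - ... (offsets j(3j∓1)/2, signs ++--, p(0)=1, p(<0)=0).
DP table for k = 0..94: p(0)=1, p(1)=1, p(2)=2, p(3)=3, p(4)=5, p(5)=7, p(6)=11, p(7)=15, p(8)=22, p(9)=30, p(10)=42, p(11)=56, p(12)=77, p(13)=101, p(14)=135, p(15)=176, p(16)=231, p(17)=297, p(18)=385, p(19)=490, p(20)=627, p(21)=792, p(22)=1002, p(23)=1255, p(24)=1575, p(25)=1958, p(26)=2436, p(27)=3010, p(28)=3718, p(29)=4565, p(30)=5604, p(31)=6842, p(32)=8349, p(33)=10143, p(34)=12310, p(35)=14883, p(36)=17977, p(37)=21637, p(38)=26015, p(39)=31185, p(40)=37338, p(41)=44583, p(42)=53174, p(43)=63261, p(44)=75175, p(45)=89134, p(46)=105558, p(47)=124754, p(48)=147273, p(49)=173525, p(50)=204226, p(51)=239943, p(52)=281589, p(53)=329931, p(54)=386155, p(55)=451276, p(56)=526823, p(57)=614154, p(58)=715220, p(59)=831820, p(60)=966467, p(61)=1121505, p(62)=1300156, p(63)=1505499, p(64)=1741630, p(65)=2012558, p(66)=2323520, p(67)=2679689, p(68)=3087735, p(69)=3554345, p(70)=4087968, p(71)=4697205, p(72)=5392783, p(73)=6185689, p(74)=7089500, p(75)=8118264, p(76)=9289091, p(77)=10619863, p(78)=12132164, p(79)=13848650, p(80)=15796476, p(81)=18004327, p(82)=20506255, p(83)=23338469, p(84)=26543660, p(85)=30167357, p(86)=34262962, p(87)=38887673, p(88)=44108109, p(89)=49995925, p(90)=56634173, p(91)=64112359, p(92)=72533807, p(93)=82010177, p(94)=92669720.
Final step: p(95) = p(94) + p(93) - p(90) - p(88) + p(83) + p(80) - p(73) - p(69) + p(60) + p(55) - p(44) - p(38) + p(25) + p(18) - p(3)
= 92669720 + 82010177 - 56634173 - 44108109 + 23338469 + 15796476 - 6185689 - 3554345 + 966467 + 451276 - 75175 - 26015 + 1958 + 385 - 3
= 104651419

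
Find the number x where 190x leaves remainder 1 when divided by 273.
148

gcd(190, 273) = 1, so the inverse exists.
Extended Euclidean algorithm on (273, 190):
273 = 1 × 190 + 83  ⟹  83 = (1)·273 + (-1)·190
190 = 2 × 83 + 24  ⟹  24 = (-2)·273 + (3)·190
83 = 3 × 24 + 11  ⟹  11 = (7)·273 + (-10)·190
24 = 2 × 11 + 2  ⟹  2 = (-16)·273 + (23)·190
11 = 5 × 2 + 1  ⟹  1 = (87)·273 + (-125)·190
So (-125)·190 ≡ 1 (mod 273), i.e. 190^(-1) ≡ -125 ≡ 148 (mod 273).
Check: 190 × 148 = 28120 ≡ 1 (mod 273)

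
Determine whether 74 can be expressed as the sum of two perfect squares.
5² + 7² (a=5, b=7)

Factorization: 74 = 2 × 37
By Fermat: n is sum of two squares iff every prime p ≡ 3 (mod 4) appears to even power.
All primes ≡ 3 (mod 4) appear to even power.
Search a = 0, 1, 2, … for 74 - a² a perfect square: first hit at a = 5: 74 - 25 = 49 = 7².
74 = 5² + 7² = 25 + 49 ✓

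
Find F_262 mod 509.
21

Matrix identity: Q^n = [[F_(n+1), F_n], [F_n, F_(n-1)]] with Q = [[1,1],[1,0]].
n = 262 = 100000110₂. Square-and-multiply, entries mod 509:
Q^1 = [[1,1],[1,0]]
Q^2 = (Q^1)² = [[2,1],[1,1]]
Q^4 = (Q^2)² = [[5,3],[3,2]]
Q^8 = (Q^4)² = [[34,21],[21,13]]
Q^16 = (Q^8)² = [[70,478],[478,101]]
Q^32 = (Q^16)² = [[262,298],[298,473]]
Q^65 = (Q^32)²·Q = [[327,167],[167,160]]
Q^131 = (Q^65)²·Q = [[331,442],[442,398]]
Q^262 = (Q^131)² = [[34,21],[21,13]]
F_262 mod 509 = Q^262[0][1] = 21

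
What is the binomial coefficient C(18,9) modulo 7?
5

Using Lucas' theorem:
Write n=18 and k=9 in base 7:
n in base 7: [2, 4]
k in base 7: [1, 2]
C(18,9) mod 7 = ∏ C(n_i, k_i) mod 7
Digit binomials (mod 7): C(2,1) = 2; C(4,2) = 6
Product: 2 × 6 = 12 ≡ 5 (mod 7)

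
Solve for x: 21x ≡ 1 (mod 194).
37

gcd(21, 194) = 1, so the inverse exists.
Extended Euclidean algorithm on (194, 21):
194 = 9 × 21 + 5  ⟹  5 = (1)·194 + (-9)·21
21 = 4 × 5 + 1  ⟹  1 = (-4)·194 + (37)·21
So (37)·21 ≡ 1 (mod 194), i.e. 21^(-1) ≡ 37 (mod 194).
Check: 21 × 37 = 777 ≡ 1 (mod 194)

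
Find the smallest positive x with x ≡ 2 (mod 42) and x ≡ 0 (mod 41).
1640

Using Chinese Remainder Theorem:
M = 42 × 41 = 1722
M1 = 41, M2 = 42
y1 = 41^(-1) mod 42 = 41
y2 = 42^(-1) mod 41 = 1
x = (2×41×41 + 0×42×1) mod 1722 = 1640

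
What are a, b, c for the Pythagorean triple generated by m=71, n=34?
(3885, 4828, 6197)

Euclid's formula: a = m² - n², b = 2mn, c = m² + n²
m = 71, n = 34
a = 71² - 34² = 5041 - 1156 = 3885
b = 2 × 71 × 34 = 4828
c = 71² + 34² = 5041 + 1156 = 6197
Verification: 3885² + 4828² = 15093225 + 23309584 = 38402809 = 6197² ✓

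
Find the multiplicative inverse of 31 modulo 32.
31

gcd(31, 32) = 1, so the inverse exists.
Extended Euclidean algorithm on (32, 31):
32 = 1 × 31 + 1  ⟹  1 = (1)·32 + (-1)·31
So (-1)·31 ≡ 1 (mod 32), i.e. 31^(-1) ≡ -1 ≡ 31 (mod 32).
Check: 31 × 31 = 961 ≡ 1 (mod 32)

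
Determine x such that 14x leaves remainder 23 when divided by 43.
x ≡ 17 (mod 43)

gcd(14, 43) = 1, which divides 23, so solutions exist.
Find 14^(-1) mod 43 by the extended Euclidean algorithm:
43 = 3 × 14 + 1  ⟹  1 = (1)·43 + (-3)·14
So (-3)·14 ≡ 1 (mod 43), i.e. 14^(-1) ≡ -3 ≡ 40 (mod 43).
x ≡ 40 × 23 = 920 ≡ 17 (mod 43).
Check: 14 × 17 = 238 ≡ 23 (mod 43).
Unique solution: x ≡ 17 (mod 43)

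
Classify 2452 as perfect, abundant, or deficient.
deficient

Proper divisors of 2452: sum = 1 + 2 + 4 + 613 + 1226 = 1846
Since 1846 < 2452, 2452 is deficient.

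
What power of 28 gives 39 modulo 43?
15

Baby-step giant-step with step n = ⌈√43⌉ = 7.
Baby steps 28^j mod 43 (j:value) for j=0..6: 0:1, 1:28, 2:10, 3:22, 4:14, 5:5, 6:11.
Giant-step multiplier: 28^(-7) ≡ 28^(42-7) = 28^35 ≡ 37 (mod 43).
Giant steps γ_i = 39·37^i mod 43: γ_0=39, γ_1=24, γ_2=28 (in table at j=1).
x = i·n + j = 2·7 + 1 = 15.
Check: 28^15 ≡ 39 (mod 43).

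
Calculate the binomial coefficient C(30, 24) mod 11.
6

Using Lucas' theorem:
Write n=30 and k=24 in base 11:
n in base 11: [2, 8]
k in base 11: [2, 2]
C(30,24) mod 11 = ∏ C(n_i, k_i) mod 11
Digit binomials (mod 11): C(2,2) = 1; C(8,2) = 28 ≡ 6
Product: 1 × 6 = 6 ≡ 6 (mod 11)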